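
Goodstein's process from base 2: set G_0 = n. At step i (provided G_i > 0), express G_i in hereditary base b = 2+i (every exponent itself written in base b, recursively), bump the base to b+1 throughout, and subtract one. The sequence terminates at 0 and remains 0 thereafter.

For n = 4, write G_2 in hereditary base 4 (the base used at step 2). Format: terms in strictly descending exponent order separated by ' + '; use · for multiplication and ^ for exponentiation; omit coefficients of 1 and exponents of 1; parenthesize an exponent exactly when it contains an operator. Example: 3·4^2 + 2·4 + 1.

G_0=4  [base 2] 2^2  →[2↦3]→  3^3 = 27  −1 ⇒ G_1=26
G_1=26  [base 3] 2·3^2 + 2·3 + 2  →[3↦4]→  2·4^2 + 2·4 + 2 = 42  −1 ⇒ G_2=41
G_2=41  [base 4] 2·4^2 + 2·4 + 1  →[4↦5]→  2·5^2 + 2·5 + 1 = 61  −1 ⇒ G_3=60

2·4^2 + 2·4 + 1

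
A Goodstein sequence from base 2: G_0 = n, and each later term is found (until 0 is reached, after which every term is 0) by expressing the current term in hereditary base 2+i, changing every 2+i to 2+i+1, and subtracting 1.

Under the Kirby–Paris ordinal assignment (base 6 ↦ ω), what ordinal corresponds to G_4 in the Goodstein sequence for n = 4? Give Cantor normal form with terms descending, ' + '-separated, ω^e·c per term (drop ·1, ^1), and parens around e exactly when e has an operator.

i=0: 4 = 2^2 (b=2); 2→3: 3^3 = 27; 27−1 = 26
i=1: 26 = 2·3^2 + 2·3 + 2 (b=3); 3→4: 2·4^2 + 2·4 + 2 = 42; 42−1 = 41
i=2: 41 = 2·4^2 + 2·4 + 1 (b=4); 4→5: 2·5^2 + 2·5 + 1 = 61; 61−1 = 60
i=3: 60 = 2·5^2 + 2·5 (b=5); 5→6: 2·6^2 + 2·6 = 84; 84−1 = 83
i=4: 83 = 2·6^2 + 6 + 5 (b=6); 6→7: 2·7^2 + 7 + 5 = 110; 110−1 = 109

ω^2·2 + ω + 5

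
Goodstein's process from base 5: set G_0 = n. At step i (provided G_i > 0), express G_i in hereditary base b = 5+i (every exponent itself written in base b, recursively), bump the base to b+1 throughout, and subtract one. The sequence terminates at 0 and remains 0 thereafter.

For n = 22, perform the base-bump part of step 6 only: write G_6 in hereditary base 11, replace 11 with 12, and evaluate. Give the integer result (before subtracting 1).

40

i=0: 22 = 4·5 + 2 (b=5); 5→6: 4·6 + 2 = 26; 26−1 = 25
i=1: 25 = 4·6 + 1 (b=6); 6→7: 4·7 + 1 = 29; 29−1 = 28
i=2: 28 = 4·7 (b=7); 7→8: 4·8 = 32; 32−1 = 31
i=3: 31 = 3·8 + 7 (b=8); 8→9: 3·9 + 7 = 34; 34−1 = 33
i=4: 33 = 3·9 + 6 (b=9); 9→10: 3·10 + 6 = 36; 36−1 = 35
i=5: 35 = 3·10 + 5 (b=10); 10→11: 3·11 + 5 = 38; 38−1 = 37
i=6: 37 = 3·11 + 4 (b=11); 11→12: 3·12 + 4 = 40; 40−1 = 39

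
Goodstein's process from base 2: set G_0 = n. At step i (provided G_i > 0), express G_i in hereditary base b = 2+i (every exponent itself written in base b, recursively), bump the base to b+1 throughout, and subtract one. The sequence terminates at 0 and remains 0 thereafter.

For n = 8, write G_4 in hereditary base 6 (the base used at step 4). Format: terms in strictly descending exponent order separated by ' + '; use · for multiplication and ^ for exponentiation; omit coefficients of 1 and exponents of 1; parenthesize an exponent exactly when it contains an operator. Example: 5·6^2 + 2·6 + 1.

G_0=8  [base 2] 2^(2 + 1)  →[2↦3]→  3^(3 + 1) = 81  −1 ⇒ G_1=80
G_1=80  [base 3] 2·3^3 + 2·3^2 + 2·3 + 2  →[3↦4]→  2·4^4 + 2·4^2 + 2·4 + 2 = 554  −1 ⇒ G_2=553
G_2=553  [base 4] 2·4^4 + 2·4^2 + 2·4 + 1  →[4↦5]→  2·5^5 + 2·5^2 + 2·5 + 1 = 6311  −1 ⇒ G_3=6310
G_3=6310  [base 5] 2·5^5 + 2·5^2 + 2·5  →[5↦6]→  2·6^6 + 2·6^2 + 2·6 = 93396  −1 ⇒ G_4=93395
G_4=93395  [base 6] 2·6^6 + 2·6^2 + 6 + 5  →[6↦7]→  2·7^7 + 2·7^2 + 7 + 5 = 1647196  −1 ⇒ G_5=1647195

2·6^6 + 2·6^2 + 6 + 5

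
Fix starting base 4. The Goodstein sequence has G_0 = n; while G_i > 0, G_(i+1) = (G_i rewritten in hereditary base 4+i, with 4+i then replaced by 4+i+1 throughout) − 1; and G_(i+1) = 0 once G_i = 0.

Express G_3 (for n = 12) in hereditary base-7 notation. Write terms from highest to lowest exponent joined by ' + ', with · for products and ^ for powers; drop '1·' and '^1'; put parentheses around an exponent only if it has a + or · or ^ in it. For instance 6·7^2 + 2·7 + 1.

2·7 + 2

12 —HB4→ 3·4 —bump→ 3·5 = 15 —(−1)→ 14
14 —HB5→ 2·5 + 4 —bump→ 2·6 + 4 = 16 —(−1)→ 15
15 —HB6→ 2·6 + 3 —bump→ 2·7 + 3 = 17 —(−1)→ 16
16 —HB7→ 2·7 + 2 —bump→ 2·8 + 2 = 18 —(−1)→ 17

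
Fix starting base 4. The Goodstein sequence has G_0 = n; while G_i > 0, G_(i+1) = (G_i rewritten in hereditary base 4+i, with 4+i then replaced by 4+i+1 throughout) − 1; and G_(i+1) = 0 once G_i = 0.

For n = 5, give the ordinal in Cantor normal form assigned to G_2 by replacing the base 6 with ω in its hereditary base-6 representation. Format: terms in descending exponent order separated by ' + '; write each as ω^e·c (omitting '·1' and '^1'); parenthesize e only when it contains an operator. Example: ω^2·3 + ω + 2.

[0] 5 ≡ 4 + 1 (base 4). Lift 5: 6. −1: 5.
[1] 5 ≡ 5 (base 5). Lift 6: 6. −1: 5.

5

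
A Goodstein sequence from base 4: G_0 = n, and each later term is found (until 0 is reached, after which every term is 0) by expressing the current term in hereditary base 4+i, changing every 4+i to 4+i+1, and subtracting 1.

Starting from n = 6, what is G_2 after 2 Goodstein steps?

6

base 4: 6 = 4 + 2; at 5: 5 + 2 = 7; next = 6
base 5: 6 = 5 + 1; at 6: 6 + 1 = 7; next = 6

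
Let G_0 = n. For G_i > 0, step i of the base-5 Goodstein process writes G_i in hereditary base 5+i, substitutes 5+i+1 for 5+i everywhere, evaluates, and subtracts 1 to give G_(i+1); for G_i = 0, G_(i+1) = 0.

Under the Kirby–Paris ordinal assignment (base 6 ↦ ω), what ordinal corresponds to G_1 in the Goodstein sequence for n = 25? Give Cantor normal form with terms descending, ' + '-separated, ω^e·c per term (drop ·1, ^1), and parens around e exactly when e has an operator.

G_0 = 25. HB_5(25) = 5^2. Bump = 36. G_1 = 35.
G_1 = 35. HB_6(35) = 5·6 + 5. Bump = 40. G_2 = 39.

ω·5 + 5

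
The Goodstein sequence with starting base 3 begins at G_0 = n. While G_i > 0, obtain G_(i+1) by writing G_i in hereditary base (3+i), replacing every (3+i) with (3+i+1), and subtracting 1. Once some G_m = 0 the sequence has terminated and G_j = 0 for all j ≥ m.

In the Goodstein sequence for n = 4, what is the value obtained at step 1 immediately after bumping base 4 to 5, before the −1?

(0) 4|_3 = 3 + 1 ↦ 4 + 1|_4 = 5 ⇒ 4
(1) 4|_4 = 4 ↦ 5|_5 = 5 ⇒ 4

5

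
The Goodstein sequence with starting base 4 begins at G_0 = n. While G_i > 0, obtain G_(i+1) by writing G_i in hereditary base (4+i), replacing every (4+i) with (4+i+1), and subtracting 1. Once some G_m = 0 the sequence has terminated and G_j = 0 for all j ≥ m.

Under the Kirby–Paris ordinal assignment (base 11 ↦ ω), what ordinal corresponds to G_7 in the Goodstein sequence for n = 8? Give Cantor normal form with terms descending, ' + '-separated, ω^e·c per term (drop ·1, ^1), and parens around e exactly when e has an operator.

G_0=8  [base 4] 2·4  →[4↦5]→  2·5 = 10  −1 ⇒ G_1=9
G_1=9  [base 5] 5 + 4  →[5↦6]→  6 + 4 = 10  −1 ⇒ G_2=9
G_2=9  [base 6] 6 + 3  →[6↦7]→  7 + 3 = 10  −1 ⇒ G_3=9
G_3=9  [base 7] 7 + 2  →[7↦8]→  8 + 2 = 10  −1 ⇒ G_4=9
G_4=9  [base 8] 8 + 1  →[8↦9]→  9 + 1 = 10  −1 ⇒ G_5=9
G_5=9  [base 9] 9  →[9↦10]→  10 = 10  −1 ⇒ G_6=9
G_6=9  [base 10] 9  →[10↦11]→  9 = 9  −1 ⇒ G_7=8
G_7=8  [base 11] 8  →[11↦12]→  8 = 8  −1 ⇒ G_8=7

8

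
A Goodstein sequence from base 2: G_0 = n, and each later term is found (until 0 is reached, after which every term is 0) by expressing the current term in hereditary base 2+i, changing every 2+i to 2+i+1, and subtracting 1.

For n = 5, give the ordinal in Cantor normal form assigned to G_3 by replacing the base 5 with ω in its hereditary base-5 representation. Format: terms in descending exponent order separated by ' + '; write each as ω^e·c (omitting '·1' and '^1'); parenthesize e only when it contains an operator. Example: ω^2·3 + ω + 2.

(0) 5|_2 = 2^2 + 1 ↦ 3^3 + 1|_3 = 28 ⇒ 27
(1) 27|_3 = 3^3 ↦ 4^4|_4 = 256 ⇒ 255
(2) 255|_4 = 3·4^3 + 3·4^2 + 3·4 + 3 ↦ 3·5^3 + 3·5^2 + 3·5 + 3|_5 = 468 ⇒ 467
(3) 467|_5 = 3·5^3 + 3·5^2 + 3·5 + 2 ↦ 3·6^3 + 3·6^2 + 3·6 + 2|_6 = 776 ⇒ 775

ω^3·3 + ω^2·3 + ω·3 + 2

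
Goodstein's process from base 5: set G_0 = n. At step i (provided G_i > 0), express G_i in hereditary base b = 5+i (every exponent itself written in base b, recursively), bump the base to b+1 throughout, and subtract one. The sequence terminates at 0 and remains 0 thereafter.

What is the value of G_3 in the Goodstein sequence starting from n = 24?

33

G_0 = 24. HB_5(24) = 4·5 + 4. Bump = 28. G_1 = 27.
G_1 = 27. HB_6(27) = 4·6 + 3. Bump = 31. G_2 = 30.
G_2 = 30. HB_7(30) = 4·7 + 2. Bump = 34. G_3 = 33.
G_3 = 33. HB_8(33) = 4·8 + 1. Bump = 37. G_4 = 36.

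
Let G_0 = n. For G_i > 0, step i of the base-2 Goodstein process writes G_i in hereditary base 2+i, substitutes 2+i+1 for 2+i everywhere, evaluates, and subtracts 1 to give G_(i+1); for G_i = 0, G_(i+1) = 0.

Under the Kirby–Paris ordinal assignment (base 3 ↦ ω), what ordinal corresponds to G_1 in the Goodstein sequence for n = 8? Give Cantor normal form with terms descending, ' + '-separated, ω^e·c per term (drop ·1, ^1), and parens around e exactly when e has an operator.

ω^ω·2 + ω^2·2 + ω·2 + 2

step 0: 8 = 2^(2 + 1); sub 3 for 2: 3^(3 + 1); = 81; G_1 = 81−1 = 80
step 1: 80 = 2·3^3 + 2·3^2 + 2·3 + 2; sub 4 for 3: 2·4^4 + 2·4^2 + 2·4 + 2; = 554; G_2 = 554−1 = 553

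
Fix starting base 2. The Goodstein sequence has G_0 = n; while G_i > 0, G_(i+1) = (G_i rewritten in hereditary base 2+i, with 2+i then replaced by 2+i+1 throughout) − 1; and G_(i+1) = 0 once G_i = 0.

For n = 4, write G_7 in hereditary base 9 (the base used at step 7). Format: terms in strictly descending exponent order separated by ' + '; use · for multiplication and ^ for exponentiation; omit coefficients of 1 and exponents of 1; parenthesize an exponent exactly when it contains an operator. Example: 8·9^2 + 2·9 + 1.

2·9^2 + 9 + 2

G_0=4  [base 2] 2^2  →[2↦3]→  3^3 = 27  −1 ⇒ G_1=26
G_1=26  [base 3] 2·3^2 + 2·3 + 2  →[3↦4]→  2·4^2 + 2·4 + 2 = 42  −1 ⇒ G_2=41
G_2=41  [base 4] 2·4^2 + 2·4 + 1  →[4↦5]→  2·5^2 + 2·5 + 1 = 61  −1 ⇒ G_3=60
G_3=60  [base 5] 2·5^2 + 2·5  →[5↦6]→  2·6^2 + 2·6 = 84  −1 ⇒ G_4=83
G_4=83  [base 6] 2·6^2 + 6 + 5  →[6↦7]→  2·7^2 + 7 + 5 = 110  −1 ⇒ G_5=109
G_5=109  [base 7] 2·7^2 + 7 + 4  →[7↦8]→  2·8^2 + 8 + 4 = 140  −1 ⇒ G_6=139
G_6=139  [base 8] 2·8^2 + 8 + 3  →[8↦9]→  2·9^2 + 9 + 3 = 174  −1 ⇒ G_7=173
G_7=173  [base 9] 2·9^2 + 9 + 2  →[9↦10]→  2·10^2 + 10 + 2 = 212  −1 ⇒ G_8=211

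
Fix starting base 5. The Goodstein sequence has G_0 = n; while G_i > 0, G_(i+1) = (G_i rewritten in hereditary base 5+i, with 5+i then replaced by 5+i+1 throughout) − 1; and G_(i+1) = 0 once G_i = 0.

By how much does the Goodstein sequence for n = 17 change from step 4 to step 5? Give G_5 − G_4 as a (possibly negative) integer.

1

G_0=17  [base 5] 3·5 + 2  →[5↦6]→  3·6 + 2 = 20  −1 ⇒ G_1=19
G_1=19  [base 6] 3·6 + 1  →[6↦7]→  3·7 + 1 = 22  −1 ⇒ G_2=21
G_2=21  [base 7] 3·7  →[7↦8]→  3·8 = 24  −1 ⇒ G_3=23
G_3=23  [base 8] 2·8 + 7  →[8↦9]→  2·9 + 7 = 25  −1 ⇒ G_4=24
G_4=24  [base 9] 2·9 + 6  →[9↦10]→  2·10 + 6 = 26  −1 ⇒ G_5=25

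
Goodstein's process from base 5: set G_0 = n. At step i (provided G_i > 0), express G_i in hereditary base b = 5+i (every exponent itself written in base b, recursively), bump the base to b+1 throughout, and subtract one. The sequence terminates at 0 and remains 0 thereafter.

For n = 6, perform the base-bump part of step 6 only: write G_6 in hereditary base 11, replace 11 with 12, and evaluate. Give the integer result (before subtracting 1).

[0] 6 ≡ 5 + 1 (base 5). Lift 6: 7. −1: 6.
[1] 6 ≡ 6 (base 6). Lift 7: 7. −1: 6.
[2] 6 ≡ 6 (base 7). Lift 8: 6. −1: 5.
[3] 5 ≡ 5 (base 8). Lift 9: 5. −1: 4.
[4] 4 ≡ 4 (base 9). Lift 10: 4. −1: 3.
[5] 3 ≡ 3 (base 10). Lift 11: 3. −1: 2.
[6] 2 ≡ 2 (base 11). Lift 12: 2. −1: 1.

2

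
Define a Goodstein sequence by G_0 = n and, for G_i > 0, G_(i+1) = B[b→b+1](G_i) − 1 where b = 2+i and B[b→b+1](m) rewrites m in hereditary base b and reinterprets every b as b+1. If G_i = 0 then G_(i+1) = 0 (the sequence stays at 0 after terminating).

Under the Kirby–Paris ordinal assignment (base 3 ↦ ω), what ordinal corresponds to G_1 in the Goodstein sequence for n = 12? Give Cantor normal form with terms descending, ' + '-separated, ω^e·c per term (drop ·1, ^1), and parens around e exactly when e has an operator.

(0) 12|_2 = 2^(2 + 1) + 2^2 ↦ 3^(3 + 1) + 3^3|_3 = 108 ⇒ 107
(1) 107|_3 = 3^(3 + 1) + 2·3^2 + 2·3 + 2 ↦ 4^(4 + 1) + 2·4^2 + 2·4 + 2|_4 = 1066 ⇒ 1065

ω^(ω + 1) + ω^2·2 + ω·2 + 2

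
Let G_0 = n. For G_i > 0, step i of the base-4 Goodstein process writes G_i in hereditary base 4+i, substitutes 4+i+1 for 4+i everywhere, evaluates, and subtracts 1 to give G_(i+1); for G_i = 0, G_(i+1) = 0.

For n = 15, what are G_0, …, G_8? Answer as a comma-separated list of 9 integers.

G_0=15  [base 4] 3·4 + 3  →[4↦5]→  3·5 + 3 = 18  −1 ⇒ G_1=17
G_1=17  [base 5] 3·5 + 2  →[5↦6]→  3·6 + 2 = 20  −1 ⇒ G_2=19
G_2=19  [base 6] 3·6 + 1  →[6↦7]→  3·7 + 1 = 22  −1 ⇒ G_3=21
G_3=21  [base 7] 3·7  →[7↦8]→  3·8 = 24  −1 ⇒ G_4=23
G_4=23  [base 8] 2·8 + 7  →[8↦9]→  2·9 + 7 = 25  −1 ⇒ G_5=24
G_5=24  [base 9] 2·9 + 6  →[9↦10]→  2·10 + 6 = 26  −1 ⇒ G_6=25
G_6=25  [base 10] 2·10 + 5  →[10↦11]→  2·11 + 5 = 27  −1 ⇒ G_7=26
G_7=26  [base 11] 2·11 + 4  →[11↦12]→  2·12 + 4 = 28  −1 ⇒ G_8=27

15, 17, 19, 21, 23, 24, 25, 26, 27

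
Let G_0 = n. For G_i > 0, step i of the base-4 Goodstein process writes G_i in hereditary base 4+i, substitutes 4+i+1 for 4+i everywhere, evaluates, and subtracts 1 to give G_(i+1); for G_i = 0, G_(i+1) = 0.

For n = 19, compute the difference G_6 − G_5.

step 0: 19 = 4^2 + 3; sub 5 for 4: 5^2 + 3; = 28; G_1 = 28−1 = 27
step 1: 27 = 5^2 + 2; sub 6 for 5: 6^2 + 2; = 38; G_2 = 38−1 = 37
step 2: 37 = 6^2 + 1; sub 7 for 6: 7^2 + 1; = 50; G_3 = 50−1 = 49
step 3: 49 = 7^2; sub 8 for 7: 8^2; = 64; G_4 = 64−1 = 63
step 4: 63 = 7·8 + 7; sub 9 for 8: 7·9 + 7; = 70; G_5 = 70−1 = 69
step 5: 69 = 7·9 + 6; sub 10 for 9: 7·10 + 6; = 76; G_6 = 76−1 = 75

6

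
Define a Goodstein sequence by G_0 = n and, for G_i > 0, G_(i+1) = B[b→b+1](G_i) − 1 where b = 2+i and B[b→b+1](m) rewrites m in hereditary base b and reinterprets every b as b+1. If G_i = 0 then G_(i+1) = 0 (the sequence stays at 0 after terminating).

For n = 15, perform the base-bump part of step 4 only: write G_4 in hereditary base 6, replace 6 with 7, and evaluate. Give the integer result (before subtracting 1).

6588345

step 0: 15 = 2^(2 + 1) + 2^2 + 2 + 1; sub 3 for 2: 3^(3 + 1) + 3^3 + 3 + 1; = 112; G_1 = 112−1 = 111
step 1: 111 = 3^(3 + 1) + 3^3 + 3; sub 4 for 3: 4^(4 + 1) + 4^4 + 4; = 1284; G_2 = 1284−1 = 1283
step 2: 1283 = 4^(4 + 1) + 4^4 + 3; sub 5 for 4: 5^(5 + 1) + 5^5 + 3; = 18753; G_3 = 18753−1 = 18752
step 3: 18752 = 5^(5 + 1) + 5^5 + 2; sub 6 for 5: 6^(6 + 1) + 6^6 + 2; = 326594; G_4 = 326594−1 = 326593
step 4: 326593 = 6^(6 + 1) + 6^6 + 1; sub 7 for 6: 7^(7 + 1) + 7^7 + 1; = 6588345; G_5 = 6588345−1 = 6588344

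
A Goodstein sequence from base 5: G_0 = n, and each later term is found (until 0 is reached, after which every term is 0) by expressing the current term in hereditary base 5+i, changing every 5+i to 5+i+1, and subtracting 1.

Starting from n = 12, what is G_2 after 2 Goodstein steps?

G_0 = 12. HB_5(12) = 2·5 + 2. Bump = 14. G_1 = 13.
G_1 = 13. HB_6(13) = 2·6 + 1. Bump = 15. G_2 = 14.
G_2 = 14. HB_7(14) = 2·7. Bump = 16. G_3 = 15.

14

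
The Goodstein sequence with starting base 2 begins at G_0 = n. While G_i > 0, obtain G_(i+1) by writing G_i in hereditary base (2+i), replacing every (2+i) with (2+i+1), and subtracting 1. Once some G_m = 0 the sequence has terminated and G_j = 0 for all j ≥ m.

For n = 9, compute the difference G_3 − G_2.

step 0: 9 = 2^(2 + 1) + 1; sub 3 for 2: 3^(3 + 1) + 1; = 82; G_1 = 82−1 = 81
step 1: 81 = 3^(3 + 1); sub 4 for 3: 4^(4 + 1); = 1024; G_2 = 1024−1 = 1023
step 2: 1023 = 3·4^4 + 3·4^3 + 3·4^2 + 3·4 + 3; sub 5 for 4: 3·5^5 + 3·5^3 + 3·5^2 + 3·5 + 3; = 9843; G_3 = 9843−1 = 9842

8819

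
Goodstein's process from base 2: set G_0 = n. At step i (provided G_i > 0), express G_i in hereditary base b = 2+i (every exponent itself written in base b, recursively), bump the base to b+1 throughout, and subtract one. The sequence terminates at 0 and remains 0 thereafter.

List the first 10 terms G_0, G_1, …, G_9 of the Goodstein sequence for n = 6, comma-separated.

G_0 = 6. HB_2(6) = 2^2 + 2. Bump = 30. G_1 = 29.
G_1 = 29. HB_3(29) = 3^3 + 2. Bump = 258. G_2 = 257.
G_2 = 257. HB_4(257) = 4^4 + 1. Bump = 3126. G_3 = 3125.
G_3 = 3125. HB_5(3125) = 5^5. Bump = 46656. G_4 = 46655.
G_4 = 46655. HB_6(46655) = 5·6^5 + 5·6^4 + 5·6^3 + 5·6^2 + 5·6 + 5. Bump = 98040. G_5 = 98039.
G_5 = 98039. HB_7(98039) = 5·7^5 + 5·7^4 + 5·7^3 + 5·7^2 + 5·7 + 4. Bump = 187244. G_6 = 187243.
G_6 = 187243. HB_8(187243) = 5·8^5 + 5·8^4 + 5·8^3 + 5·8^2 + 5·8 + 3. Bump = 332148. G_7 = 332147.
G_7 = 332147. HB_9(332147) = 5·9^5 + 5·9^4 + 5·9^3 + 5·9^2 + 5·9 + 2. Bump = 555552. G_8 = 555551.
G_8 = 555551. HB_10(555551) = 5·10^5 + 5·10^4 + 5·10^3 + 5·10^2 + 5·10 + 1. Bump = 885776. G_9 = 885775.

6, 29, 257, 3125, 46655, 98039, 187243, 332147, 555551, 885775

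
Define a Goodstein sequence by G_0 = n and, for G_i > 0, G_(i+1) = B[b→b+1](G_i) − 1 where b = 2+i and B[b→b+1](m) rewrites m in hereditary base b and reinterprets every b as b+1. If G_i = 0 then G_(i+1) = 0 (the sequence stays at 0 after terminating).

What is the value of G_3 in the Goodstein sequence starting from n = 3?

G_0=3  [base 2] 2 + 1  →[2↦3]→  3 + 1 = 4  −1 ⇒ G_1=3
G_1=3  [base 3] 3  →[3↦4]→  4 = 4  −1 ⇒ G_2=3
G_2=3  [base 4] 3  →[4↦5]→  3 = 3  −1 ⇒ G_3=2
G_3=2  [base 5] 2  →[5↦6]→  2 = 2  −1 ⇒ G_4=1

2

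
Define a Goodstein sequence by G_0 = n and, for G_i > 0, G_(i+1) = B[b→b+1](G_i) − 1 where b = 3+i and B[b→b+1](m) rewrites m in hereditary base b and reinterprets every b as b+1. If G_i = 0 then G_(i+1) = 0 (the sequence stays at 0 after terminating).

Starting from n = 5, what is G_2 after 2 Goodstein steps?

G_0 = 5. HB_3(5) = 3 + 2. Bump = 6. G_1 = 5.
G_1 = 5. HB_4(5) = 4 + 1. Bump = 6. G_2 = 5.
G_2 = 5. HB_5(5) = 5. Bump = 6. G_3 = 5.

5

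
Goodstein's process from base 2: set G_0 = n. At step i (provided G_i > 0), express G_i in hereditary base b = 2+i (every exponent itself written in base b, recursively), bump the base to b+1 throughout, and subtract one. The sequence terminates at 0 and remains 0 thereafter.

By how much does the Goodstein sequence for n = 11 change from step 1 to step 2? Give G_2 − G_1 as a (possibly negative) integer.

11 —HB2→ 2^(2 + 1) + 2 + 1 —bump→ 3^(3 + 1) + 3 + 1 = 85 —(−1)→ 84
84 —HB3→ 3^(3 + 1) + 3 —bump→ 4^(4 + 1) + 4 = 1028 —(−1)→ 1027

943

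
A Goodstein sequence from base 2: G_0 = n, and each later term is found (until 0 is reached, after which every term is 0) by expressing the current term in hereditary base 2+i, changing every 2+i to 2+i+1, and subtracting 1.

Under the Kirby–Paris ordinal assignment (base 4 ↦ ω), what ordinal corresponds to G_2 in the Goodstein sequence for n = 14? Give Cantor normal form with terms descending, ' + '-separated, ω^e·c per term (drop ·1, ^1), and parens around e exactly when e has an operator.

step 0: 14 = 2^(2 + 1) + 2^2 + 2; sub 3 for 2: 3^(3 + 1) + 3^3 + 3; = 111; G_1 = 111−1 = 110
step 1: 110 = 3^(3 + 1) + 3^3 + 2; sub 4 for 3: 4^(4 + 1) + 4^4 + 2; = 1282; G_2 = 1282−1 = 1281

ω^(ω + 1) + ω^ω + 1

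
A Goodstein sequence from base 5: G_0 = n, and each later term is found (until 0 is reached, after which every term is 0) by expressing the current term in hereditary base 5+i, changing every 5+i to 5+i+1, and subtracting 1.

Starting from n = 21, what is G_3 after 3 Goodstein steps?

i=0: 21 = 4·5 + 1 (b=5); 5→6: 4·6 + 1 = 25; 25−1 = 24
i=1: 24 = 4·6 (b=6); 6→7: 4·7 = 28; 28−1 = 27
i=2: 27 = 3·7 + 6 (b=7); 7→8: 3·8 + 6 = 30; 30−1 = 29
i=3: 29 = 3·8 + 5 (b=8); 8→9: 3·9 + 5 = 32; 32−1 = 31

29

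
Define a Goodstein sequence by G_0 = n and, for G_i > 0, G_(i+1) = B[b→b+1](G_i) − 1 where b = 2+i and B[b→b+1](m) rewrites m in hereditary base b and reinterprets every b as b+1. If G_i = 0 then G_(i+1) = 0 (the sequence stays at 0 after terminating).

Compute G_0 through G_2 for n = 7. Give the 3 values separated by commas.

7, 30, 259

i=0: 7 = 2^2 + 2 + 1 (b=2); 2→3: 3^3 + 3 + 1 = 31; 31−1 = 30
i=1: 30 = 3^3 + 3 (b=3); 3→4: 4^4 + 4 = 260; 260−1 = 259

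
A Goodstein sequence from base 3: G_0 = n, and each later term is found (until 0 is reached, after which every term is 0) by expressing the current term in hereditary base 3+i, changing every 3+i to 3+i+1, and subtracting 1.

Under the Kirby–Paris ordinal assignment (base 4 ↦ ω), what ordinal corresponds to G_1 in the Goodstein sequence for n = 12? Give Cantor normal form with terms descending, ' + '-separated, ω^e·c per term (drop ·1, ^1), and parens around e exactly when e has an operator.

i=0: 12 = 3^2 + 3 (b=3); 3→4: 4^2 + 4 = 20; 20−1 = 19
i=1: 19 = 4^2 + 3 (b=4); 4→5: 5^2 + 3 = 28; 28−1 = 27

ω^2 + 3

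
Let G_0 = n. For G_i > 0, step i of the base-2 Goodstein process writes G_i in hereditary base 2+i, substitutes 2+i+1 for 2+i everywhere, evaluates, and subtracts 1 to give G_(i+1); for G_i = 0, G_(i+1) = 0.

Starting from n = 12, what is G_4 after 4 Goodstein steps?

280019

G_0=12  [base 2] 2^(2 + 1) + 2^2  →[2↦3]→  3^(3 + 1) + 3^3 = 108  −1 ⇒ G_1=107
G_1=107  [base 3] 3^(3 + 1) + 2·3^2 + 2·3 + 2  →[3↦4]→  4^(4 + 1) + 2·4^2 + 2·4 + 2 = 1066  −1 ⇒ G_2=1065
G_2=1065  [base 4] 4^(4 + 1) + 2·4^2 + 2·4 + 1  →[4↦5]→  5^(5 + 1) + 2·5^2 + 2·5 + 1 = 15686  −1 ⇒ G_3=15685
G_3=15685  [base 5] 5^(5 + 1) + 2·5^2 + 2·5  →[5↦6]→  6^(6 + 1) + 2·6^2 + 2·6 = 280020  −1 ⇒ G_4=280019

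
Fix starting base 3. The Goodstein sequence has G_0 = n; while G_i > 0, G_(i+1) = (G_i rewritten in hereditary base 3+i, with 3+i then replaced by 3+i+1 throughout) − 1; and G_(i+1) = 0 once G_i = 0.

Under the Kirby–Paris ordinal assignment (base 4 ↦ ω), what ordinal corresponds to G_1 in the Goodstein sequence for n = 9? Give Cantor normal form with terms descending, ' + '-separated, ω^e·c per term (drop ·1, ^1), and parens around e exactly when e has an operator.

ω·3 + 3

(0) 9|_3 = 3^2 ↦ 4^2|_4 = 16 ⇒ 15
(1) 15|_4 = 3·4 + 3 ↦ 3·5 + 3|_5 = 18 ⇒ 17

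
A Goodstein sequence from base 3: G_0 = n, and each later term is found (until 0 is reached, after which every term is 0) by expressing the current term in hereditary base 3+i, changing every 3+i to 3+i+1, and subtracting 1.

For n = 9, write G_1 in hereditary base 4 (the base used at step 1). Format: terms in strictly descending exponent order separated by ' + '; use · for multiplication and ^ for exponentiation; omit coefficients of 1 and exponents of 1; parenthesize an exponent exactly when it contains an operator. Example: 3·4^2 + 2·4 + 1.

3·4 + 3

G_0 = 9. HB_3(9) = 3^2. Bump = 16. G_1 = 15.
G_1 = 15. HB_4(15) = 3·4 + 3. Bump = 18. G_2 = 17.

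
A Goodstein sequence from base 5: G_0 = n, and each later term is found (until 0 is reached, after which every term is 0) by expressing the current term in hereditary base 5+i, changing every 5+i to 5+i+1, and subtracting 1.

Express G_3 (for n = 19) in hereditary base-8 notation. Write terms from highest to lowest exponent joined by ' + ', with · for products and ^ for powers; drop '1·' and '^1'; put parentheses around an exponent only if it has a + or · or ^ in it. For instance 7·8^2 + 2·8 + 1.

3·8 + 1

19 —HB5→ 3·5 + 4 —bump→ 3·6 + 4 = 22 —(−1)→ 21
21 —HB6→ 3·6 + 3 —bump→ 3·7 + 3 = 24 —(−1)→ 23
23 —HB7→ 3·7 + 2 —bump→ 3·8 + 2 = 26 —(−1)→ 25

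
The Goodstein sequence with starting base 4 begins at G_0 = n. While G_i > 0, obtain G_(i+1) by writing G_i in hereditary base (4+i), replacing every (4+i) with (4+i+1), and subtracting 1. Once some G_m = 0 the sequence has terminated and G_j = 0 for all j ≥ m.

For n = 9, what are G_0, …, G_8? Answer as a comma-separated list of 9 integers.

base 4: 9 = 2·4 + 1; at 5: 2·5 + 1 = 11; next = 10
base 5: 10 = 2·5; at 6: 2·6 = 12; next = 11
base 6: 11 = 6 + 5; at 7: 7 + 5 = 12; next = 11
base 7: 11 = 7 + 4; at 8: 8 + 4 = 12; next = 11
base 8: 11 = 8 + 3; at 9: 9 + 3 = 12; next = 11
base 9: 11 = 9 + 2; at 10: 10 + 2 = 12; next = 11
base 10: 11 = 10 + 1; at 11: 11 + 1 = 12; next = 11
base 11: 11 = 11; at 12: 12 = 12; next = 11

9, 10, 11, 11, 11, 11, 11, 11, 11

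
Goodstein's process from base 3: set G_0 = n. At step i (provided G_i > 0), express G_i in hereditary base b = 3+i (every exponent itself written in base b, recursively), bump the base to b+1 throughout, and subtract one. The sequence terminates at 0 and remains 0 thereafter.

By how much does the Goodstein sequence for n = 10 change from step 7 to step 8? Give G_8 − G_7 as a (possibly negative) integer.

2

G_0 = 10. HB_3(10) = 3^2 + 1. Bump = 17. G_1 = 16.
G_1 = 16. HB_4(16) = 4^2. Bump = 25. G_2 = 24.
G_2 = 24. HB_5(24) = 4·5 + 4. Bump = 28. G_3 = 27.
G_3 = 27. HB_6(27) = 4·6 + 3. Bump = 31. G_4 = 30.
G_4 = 30. HB_7(30) = 4·7 + 2. Bump = 34. G_5 = 33.
G_5 = 33. HB_8(33) = 4·8 + 1. Bump = 37. G_6 = 36.
G_6 = 36. HB_9(36) = 4·9. Bump = 40. G_7 = 39.
G_7 = 39. HB_10(39) = 3·10 + 9. Bump = 42. G_8 = 41.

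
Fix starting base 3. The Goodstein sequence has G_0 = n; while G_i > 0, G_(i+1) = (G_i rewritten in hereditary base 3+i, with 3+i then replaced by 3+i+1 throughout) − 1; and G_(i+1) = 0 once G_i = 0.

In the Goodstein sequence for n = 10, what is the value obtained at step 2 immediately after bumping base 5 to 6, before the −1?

i=0: 10 = 3^2 + 1 (b=3); 3→4: 4^2 + 1 = 17; 17−1 = 16
i=1: 16 = 4^2 (b=4); 4→5: 5^2 = 25; 25−1 = 24
i=2: 24 = 4·5 + 4 (b=5); 5→6: 4·6 + 4 = 28; 28−1 = 27

28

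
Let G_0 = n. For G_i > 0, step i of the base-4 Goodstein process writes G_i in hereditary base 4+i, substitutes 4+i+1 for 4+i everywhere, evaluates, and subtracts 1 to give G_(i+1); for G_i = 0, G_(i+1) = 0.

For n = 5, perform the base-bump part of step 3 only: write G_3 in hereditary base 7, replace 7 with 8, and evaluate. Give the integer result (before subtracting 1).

5 —HB4→ 4 + 1 —bump→ 5 + 1 = 6 —(−1)→ 5
5 —HB5→ 5 —bump→ 6 = 6 —(−1)→ 5
5 —HB6→ 5 —bump→ 5 = 5 —(−1)→ 4

4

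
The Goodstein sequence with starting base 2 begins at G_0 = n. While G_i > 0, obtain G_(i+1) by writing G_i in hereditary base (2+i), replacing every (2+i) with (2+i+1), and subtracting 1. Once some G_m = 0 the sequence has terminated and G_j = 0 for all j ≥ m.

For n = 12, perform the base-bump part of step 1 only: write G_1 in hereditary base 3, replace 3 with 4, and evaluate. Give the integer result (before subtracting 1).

12 —HB2→ 2^(2 + 1) + 2^2 —bump→ 3^(3 + 1) + 3^3 = 108 —(−1)→ 107
107 —HB3→ 3^(3 + 1) + 2·3^2 + 2·3 + 2 —bump→ 4^(4 + 1) + 2·4^2 + 2·4 + 2 = 1066 —(−1)→ 1065

1066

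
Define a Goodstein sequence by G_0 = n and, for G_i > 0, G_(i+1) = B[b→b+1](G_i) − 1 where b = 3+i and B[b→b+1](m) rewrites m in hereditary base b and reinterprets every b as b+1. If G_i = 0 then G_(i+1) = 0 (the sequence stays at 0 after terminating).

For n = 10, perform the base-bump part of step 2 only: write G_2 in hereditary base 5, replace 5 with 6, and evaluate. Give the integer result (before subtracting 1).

28

i=0: 10 = 3^2 + 1 (b=3); 3→4: 4^2 + 1 = 17; 17−1 = 16
i=1: 16 = 4^2 (b=4); 4→5: 5^2 = 25; 25−1 = 24
i=2: 24 = 4·5 + 4 (b=5); 5→6: 4·6 + 4 = 28; 28−1 = 27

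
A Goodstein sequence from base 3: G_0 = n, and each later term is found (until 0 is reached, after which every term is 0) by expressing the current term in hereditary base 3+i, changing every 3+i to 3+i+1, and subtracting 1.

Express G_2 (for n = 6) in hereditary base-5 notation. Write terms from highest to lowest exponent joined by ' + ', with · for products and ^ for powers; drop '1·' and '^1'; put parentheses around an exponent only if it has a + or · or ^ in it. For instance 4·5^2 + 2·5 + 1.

G_0 = 6. HB_3(6) = 2·3. Bump = 8. G_1 = 7.
G_1 = 7. HB_4(7) = 4 + 3. Bump = 8. G_2 = 7.
G_2 = 7. HB_5(7) = 5 + 2. Bump = 8. G_3 = 7.

5 + 2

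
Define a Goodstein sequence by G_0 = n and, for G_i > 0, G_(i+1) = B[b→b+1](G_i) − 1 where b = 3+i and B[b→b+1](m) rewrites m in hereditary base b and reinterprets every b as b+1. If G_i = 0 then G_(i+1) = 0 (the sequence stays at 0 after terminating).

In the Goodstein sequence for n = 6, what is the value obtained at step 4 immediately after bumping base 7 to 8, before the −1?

8

i=0: 6 = 2·3 (b=3); 3→4: 2·4 = 8; 8−1 = 7
i=1: 7 = 4 + 3 (b=4); 4→5: 5 + 3 = 8; 8−1 = 7
i=2: 7 = 5 + 2 (b=5); 5→6: 6 + 2 = 8; 8−1 = 7
i=3: 7 = 6 + 1 (b=6); 6→7: 7 + 1 = 8; 8−1 = 7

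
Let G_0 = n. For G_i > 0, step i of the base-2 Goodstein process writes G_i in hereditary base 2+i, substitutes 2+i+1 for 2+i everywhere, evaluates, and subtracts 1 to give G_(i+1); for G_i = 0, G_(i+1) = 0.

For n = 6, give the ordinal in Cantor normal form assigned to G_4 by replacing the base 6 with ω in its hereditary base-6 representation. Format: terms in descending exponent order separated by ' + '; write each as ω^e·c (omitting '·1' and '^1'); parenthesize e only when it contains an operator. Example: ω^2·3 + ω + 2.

ω^5·5 + ω^4·5 + ω^3·5 + ω^2·5 + ω·5 + 5

base 2: 6 = 2^2 + 2; at 3: 3^3 + 3 = 30; next = 29
base 3: 29 = 3^3 + 2; at 4: 4^4 + 2 = 258; next = 257
base 4: 257 = 4^4 + 1; at 5: 5^5 + 1 = 3126; next = 3125
base 5: 3125 = 5^5; at 6: 6^6 = 46656; next = 46655
base 6: 46655 = 5·6^5 + 5·6^4 + 5·6^3 + 5·6^2 + 5·6 + 5; at 7: 5·7^5 + 5·7^4 + 5·7^3 + 5·7^2 + 5·7 + 5 = 98040; next = 98039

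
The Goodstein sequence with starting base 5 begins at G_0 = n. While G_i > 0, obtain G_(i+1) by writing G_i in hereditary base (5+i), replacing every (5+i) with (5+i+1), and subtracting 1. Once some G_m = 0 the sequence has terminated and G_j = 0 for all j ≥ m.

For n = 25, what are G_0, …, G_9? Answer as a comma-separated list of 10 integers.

25, 35, 39, 43, 47, 51, 55, 59, 62, 65

base 5: 25 = 5^2; at 6: 6^2 = 36; next = 35
base 6: 35 = 5·6 + 5; at 7: 5·7 + 5 = 40; next = 39
base 7: 39 = 5·7 + 4; at 8: 5·8 + 4 = 44; next = 43
base 8: 43 = 5·8 + 3; at 9: 5·9 + 3 = 48; next = 47
base 9: 47 = 5·9 + 2; at 10: 5·10 + 2 = 52; next = 51
base 10: 51 = 5·10 + 1; at 11: 5·11 + 1 = 56; next = 55
base 11: 55 = 5·11; at 12: 5·12 = 60; next = 59
base 12: 59 = 4·12 + 11; at 13: 4·13 + 11 = 63; next = 62
base 13: 62 = 4·13 + 10; at 14: 4·14 + 10 = 66; next = 65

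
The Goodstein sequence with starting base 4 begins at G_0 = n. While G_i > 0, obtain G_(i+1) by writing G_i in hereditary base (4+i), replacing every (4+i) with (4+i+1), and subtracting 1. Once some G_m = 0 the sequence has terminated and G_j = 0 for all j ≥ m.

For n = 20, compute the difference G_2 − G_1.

i=0: 20 = 4^2 + 4 (b=4); 4→5: 5^2 + 5 = 30; 30−1 = 29
i=1: 29 = 5^2 + 4 (b=5); 5→6: 6^2 + 4 = 40; 40−1 = 39

10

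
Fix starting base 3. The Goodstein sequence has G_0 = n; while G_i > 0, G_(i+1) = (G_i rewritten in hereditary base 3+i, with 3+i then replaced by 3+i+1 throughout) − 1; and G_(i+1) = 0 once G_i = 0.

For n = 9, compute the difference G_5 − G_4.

[0] 9 ≡ 3^2 (base 3). Lift 4: 16. −1: 15.
[1] 15 ≡ 3·4 + 3 (base 4). Lift 5: 18. −1: 17.
[2] 17 ≡ 3·5 + 2 (base 5). Lift 6: 20. −1: 19.
[3] 19 ≡ 3·6 + 1 (base 6). Lift 7: 22. −1: 21.
[4] 21 ≡ 3·7 (base 7). Lift 8: 24. −1: 23.

2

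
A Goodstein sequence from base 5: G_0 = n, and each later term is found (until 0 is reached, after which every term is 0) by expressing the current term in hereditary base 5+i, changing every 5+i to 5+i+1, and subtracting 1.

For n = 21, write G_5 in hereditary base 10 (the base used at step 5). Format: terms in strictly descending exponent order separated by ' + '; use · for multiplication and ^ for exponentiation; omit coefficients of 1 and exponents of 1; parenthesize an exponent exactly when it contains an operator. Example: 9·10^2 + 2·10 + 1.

3·10 + 3

i=0: 21 = 4·5 + 1 (b=5); 5→6: 4·6 + 1 = 25; 25−1 = 24
i=1: 24 = 4·6 (b=6); 6→7: 4·7 = 28; 28−1 = 27
i=2: 27 = 3·7 + 6 (b=7); 7→8: 3·8 + 6 = 30; 30−1 = 29
i=3: 29 = 3·8 + 5 (b=8); 8→9: 3·9 + 5 = 32; 32−1 = 31
i=4: 31 = 3·9 + 4 (b=9); 9→10: 3·10 + 4 = 34; 34−1 = 33
i=5: 33 = 3·10 + 3 (b=10); 10→11: 3·11 + 3 = 36; 36−1 = 35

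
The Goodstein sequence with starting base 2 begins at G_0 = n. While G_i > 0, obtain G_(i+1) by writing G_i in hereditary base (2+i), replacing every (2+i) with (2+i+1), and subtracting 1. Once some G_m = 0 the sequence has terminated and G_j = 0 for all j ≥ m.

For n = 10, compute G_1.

step 0: 10 = 2^(2 + 1) + 2; sub 3 for 2: 3^(3 + 1) + 3; = 84; G_1 = 84−1 = 83
step 1: 83 = 3^(3 + 1) + 2; sub 4 for 3: 4^(4 + 1) + 2; = 1026; G_2 = 1026−1 = 1025

83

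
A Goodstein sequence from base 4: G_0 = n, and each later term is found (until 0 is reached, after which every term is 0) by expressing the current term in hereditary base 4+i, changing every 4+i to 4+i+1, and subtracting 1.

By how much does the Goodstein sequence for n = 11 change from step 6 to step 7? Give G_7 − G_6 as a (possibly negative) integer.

0

step 0: 11 = 2·4 + 3; sub 5 for 4: 2·5 + 3; = 13; G_1 = 13−1 = 12
step 1: 12 = 2·5 + 2; sub 6 for 5: 2·6 + 2; = 14; G_2 = 14−1 = 13
step 2: 13 = 2·6 + 1; sub 7 for 6: 2·7 + 1; = 15; G_3 = 15−1 = 14
step 3: 14 = 2·7; sub 8 for 7: 2·8; = 16; G_4 = 16−1 = 15
step 4: 15 = 8 + 7; sub 9 for 8: 9 + 7; = 16; G_5 = 16−1 = 15
step 5: 15 = 9 + 6; sub 10 for 9: 10 + 6; = 16; G_6 = 16−1 = 15
step 6: 15 = 10 + 5; sub 11 for 10: 11 + 5; = 16; G_7 = 16−1 = 15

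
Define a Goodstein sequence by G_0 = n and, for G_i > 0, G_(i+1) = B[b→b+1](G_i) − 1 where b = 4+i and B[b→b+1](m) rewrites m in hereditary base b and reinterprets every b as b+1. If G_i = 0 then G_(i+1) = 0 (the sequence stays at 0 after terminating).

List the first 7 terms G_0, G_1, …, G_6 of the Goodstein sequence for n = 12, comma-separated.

12, 14, 15, 16, 17, 18, 19

step 0: 12 = 3·4; sub 5 for 4: 3·5; = 15; G_1 = 15−1 = 14
step 1: 14 = 2·5 + 4; sub 6 for 5: 2·6 + 4; = 16; G_2 = 16−1 = 15
step 2: 15 = 2·6 + 3; sub 7 for 6: 2·7 + 3; = 17; G_3 = 17−1 = 16
step 3: 16 = 2·7 + 2; sub 8 for 7: 2·8 + 2; = 18; G_4 = 18−1 = 17
step 4: 17 = 2·8 + 1; sub 9 for 8: 2·9 + 1; = 19; G_5 = 19−1 = 18
step 5: 18 = 2·9; sub 10 for 9: 2·10; = 20; G_6 = 20−1 = 19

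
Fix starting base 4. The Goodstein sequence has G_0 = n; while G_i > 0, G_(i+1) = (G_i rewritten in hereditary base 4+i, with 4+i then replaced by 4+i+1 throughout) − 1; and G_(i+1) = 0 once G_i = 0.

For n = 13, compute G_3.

18

(0) 13|_4 = 3·4 + 1 ↦ 3·5 + 1|_5 = 16 ⇒ 15
(1) 15|_5 = 3·5 ↦ 3·6|_6 = 18 ⇒ 17
(2) 17|_6 = 2·6 + 5 ↦ 2·7 + 5|_7 = 19 ⇒ 18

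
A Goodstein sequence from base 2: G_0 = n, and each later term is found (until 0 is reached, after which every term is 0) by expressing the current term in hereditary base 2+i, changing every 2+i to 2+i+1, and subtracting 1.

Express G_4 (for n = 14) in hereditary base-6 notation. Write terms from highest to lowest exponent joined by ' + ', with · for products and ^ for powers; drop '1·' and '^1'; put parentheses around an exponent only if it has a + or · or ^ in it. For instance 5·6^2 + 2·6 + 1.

6^(6 + 1) + 5·6^5 + 5·6^4 + 5·6^3 + 5·6^2 + 5·6 + 5

i=0: 14 = 2^(2 + 1) + 2^2 + 2 (b=2); 2→3: 3^(3 + 1) + 3^3 + 3 = 111; 111−1 = 110
i=1: 110 = 3^(3 + 1) + 3^3 + 2 (b=3); 3→4: 4^(4 + 1) + 4^4 + 2 = 1282; 1282−1 = 1281
i=2: 1281 = 4^(4 + 1) + 4^4 + 1 (b=4); 4→5: 5^(5 + 1) + 5^5 + 1 = 18751; 18751−1 = 18750
i=3: 18750 = 5^(5 + 1) + 5^5 (b=5); 5→6: 6^(6 + 1) + 6^6 = 326592; 326592−1 = 326591
i=4: 326591 = 6^(6 + 1) + 5·6^5 + 5·6^4 + 5·6^3 + 5·6^2 + 5·6 + 5 (b=6); 6→7: 7^(7 + 1) + 5·7^5 + 5·7^4 + 5·7^3 + 5·7^2 + 5·7 + 5 = 5862841; 5862841−1 = 5862840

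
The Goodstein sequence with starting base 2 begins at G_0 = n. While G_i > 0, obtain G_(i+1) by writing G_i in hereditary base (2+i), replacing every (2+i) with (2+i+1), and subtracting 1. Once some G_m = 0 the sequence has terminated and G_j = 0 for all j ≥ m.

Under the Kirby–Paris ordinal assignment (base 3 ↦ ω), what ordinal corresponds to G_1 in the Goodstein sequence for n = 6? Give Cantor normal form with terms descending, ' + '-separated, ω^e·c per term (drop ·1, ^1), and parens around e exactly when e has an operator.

ω^ω + 2

i=0: 6 = 2^2 + 2 (b=2); 2→3: 3^3 + 3 = 30; 30−1 = 29
i=1: 29 = 3^3 + 2 (b=3); 3→4: 4^4 + 2 = 258; 258−1 = 257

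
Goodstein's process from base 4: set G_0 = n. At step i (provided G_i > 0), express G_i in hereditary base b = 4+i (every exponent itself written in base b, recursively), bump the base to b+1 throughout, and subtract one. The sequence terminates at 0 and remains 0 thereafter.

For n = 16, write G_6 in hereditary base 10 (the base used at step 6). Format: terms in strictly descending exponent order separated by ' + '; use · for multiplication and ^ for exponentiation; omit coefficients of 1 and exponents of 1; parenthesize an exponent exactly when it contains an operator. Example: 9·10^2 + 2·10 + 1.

G_0 = 16. HB_4(16) = 4^2. Bump = 25. G_1 = 24.
G_1 = 24. HB_5(24) = 4·5 + 4. Bump = 28. G_2 = 27.
G_2 = 27. HB_6(27) = 4·6 + 3. Bump = 31. G_3 = 30.
G_3 = 30. HB_7(30) = 4·7 + 2. Bump = 34. G_4 = 33.
G_4 = 33. HB_8(33) = 4·8 + 1. Bump = 37. G_5 = 36.
G_5 = 36. HB_9(36) = 4·9. Bump = 40. G_6 = 39.

3·10 + 9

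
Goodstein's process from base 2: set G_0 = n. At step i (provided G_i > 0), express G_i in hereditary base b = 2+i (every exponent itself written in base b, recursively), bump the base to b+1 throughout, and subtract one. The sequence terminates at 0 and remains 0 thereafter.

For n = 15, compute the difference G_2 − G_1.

1172

[0] 15 ≡ 2^(2 + 1) + 2^2 + 2 + 1 (base 2). Lift 3: 112. −1: 111.
[1] 111 ≡ 3^(3 + 1) + 3^3 + 3 (base 3). Lift 4: 1284. −1: 1283.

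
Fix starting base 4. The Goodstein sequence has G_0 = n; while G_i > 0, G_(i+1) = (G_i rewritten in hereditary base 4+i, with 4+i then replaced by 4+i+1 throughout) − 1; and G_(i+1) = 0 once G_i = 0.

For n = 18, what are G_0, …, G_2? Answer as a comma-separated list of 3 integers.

base 4: 18 = 4^2 + 2; at 5: 5^2 + 2 = 27; next = 26
base 5: 26 = 5^2 + 1; at 6: 6^2 + 1 = 37; next = 36

18, 26, 36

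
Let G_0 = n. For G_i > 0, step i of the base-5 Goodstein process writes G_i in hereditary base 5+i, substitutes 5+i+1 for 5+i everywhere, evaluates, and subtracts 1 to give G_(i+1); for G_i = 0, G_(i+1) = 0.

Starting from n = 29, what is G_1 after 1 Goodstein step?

39

step 0: 29 = 5^2 + 4; sub 6 for 5: 6^2 + 4; = 40; G_1 = 40−1 = 39
step 1: 39 = 6^2 + 3; sub 7 for 6: 7^2 + 3; = 52; G_2 = 52−1 = 51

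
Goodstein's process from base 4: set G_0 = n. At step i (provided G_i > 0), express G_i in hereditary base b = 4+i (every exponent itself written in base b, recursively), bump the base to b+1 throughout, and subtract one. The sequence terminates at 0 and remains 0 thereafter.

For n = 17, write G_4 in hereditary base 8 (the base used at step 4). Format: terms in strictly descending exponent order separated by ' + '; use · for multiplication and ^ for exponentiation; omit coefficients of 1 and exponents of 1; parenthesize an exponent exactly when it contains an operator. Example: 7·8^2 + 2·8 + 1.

5·8 + 3

[0] 17 ≡ 4^2 + 1 (base 4). Lift 5: 26. −1: 25.
[1] 25 ≡ 5^2 (base 5). Lift 6: 36. −1: 35.
[2] 35 ≡ 5·6 + 5 (base 6). Lift 7: 40. −1: 39.
[3] 39 ≡ 5·7 + 4 (base 7). Lift 8: 44. −1: 43.
[4] 43 ≡ 5·8 + 3 (base 8). Lift 9: 48. −1: 47.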